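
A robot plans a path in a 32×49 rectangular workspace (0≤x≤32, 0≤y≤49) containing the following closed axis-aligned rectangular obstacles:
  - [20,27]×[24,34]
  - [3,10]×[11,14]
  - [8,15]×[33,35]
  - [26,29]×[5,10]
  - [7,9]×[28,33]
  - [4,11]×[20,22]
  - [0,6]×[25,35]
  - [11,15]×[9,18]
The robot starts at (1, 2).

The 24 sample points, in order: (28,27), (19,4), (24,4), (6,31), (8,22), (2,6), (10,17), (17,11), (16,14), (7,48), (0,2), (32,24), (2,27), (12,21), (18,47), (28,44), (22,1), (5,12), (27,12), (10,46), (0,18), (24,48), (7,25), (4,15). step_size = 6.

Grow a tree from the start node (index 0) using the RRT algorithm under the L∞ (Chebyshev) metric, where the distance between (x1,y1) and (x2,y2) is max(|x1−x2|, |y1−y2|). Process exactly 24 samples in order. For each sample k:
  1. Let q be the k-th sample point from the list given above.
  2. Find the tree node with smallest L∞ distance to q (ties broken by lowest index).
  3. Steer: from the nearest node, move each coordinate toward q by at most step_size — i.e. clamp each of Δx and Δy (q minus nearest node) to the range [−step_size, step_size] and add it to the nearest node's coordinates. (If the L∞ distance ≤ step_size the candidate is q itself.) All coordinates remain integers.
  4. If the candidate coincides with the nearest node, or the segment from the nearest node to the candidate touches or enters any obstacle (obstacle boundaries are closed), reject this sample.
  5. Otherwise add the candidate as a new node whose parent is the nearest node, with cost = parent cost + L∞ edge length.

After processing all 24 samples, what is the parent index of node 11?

1. q=(28,27) nearest=0 d=27 new=(7,8) → add node 1 parent=0 cost=6
2. q=(19,4) nearest=1 d=12 new=(13,4) → add node 2 parent=1 cost=12
3. q=(24,4) nearest=2 d=11 new=(19,4) → add node 3 parent=2 cost=18
4. q=(6,31) nearest=1 d=23 new=(6,14) → blocked by [3,10]×[11,14], reject
5. q=(8,22) nearest=1 d=14 new=(8,14) → blocked by [3,10]×[11,14], reject
6. q=(2,6) nearest=0 d=4 new=(2,6) → add node 4 parent=0 cost=4
7. q=(10,17) nearest=1 d=9 new=(10,14) → blocked by [3,10]×[11,14], reject
8. q=(17,11) nearest=2 d=7 new=(17,10) → add node 5 parent=2 cost=18
9. q=(16,14) nearest=5 d=4 new=(16,14) → add node 6 parent=5 cost=22
10. q=(7,48) nearest=6 d=34 new=(10,20) → blocked by [4,11]×[20,22], reject
11. q=(0,2) nearest=0 d=1 new=(0,2) → add node 7 parent=0 cost=1
12. q=(32,24) nearest=5 d=15 new=(23,16) → add node 8 parent=5 cost=24
13. q=(2,27) nearest=6 d=14 new=(10,20) → blocked by [4,11]×[20,22], reject
14. q=(12,21) nearest=6 d=7 new=(12,20) → blocked by [11,15]×[9,18], reject
15. q=(18,47) nearest=8 d=31 new=(18,22) → add node 9 parent=8 cost=30
16. q=(28,44) nearest=9 d=22 new=(24,28) → blocked by [20,27]×[24,34], reject
17. q=(22,1) nearest=3 d=3 new=(22,1) → add node 10 parent=3 cost=21
18. q=(5,12) nearest=1 d=4 new=(5,12) → blocked by [3,10]×[11,14], reject
19. q=(27,12) nearest=8 d=4 new=(27,12) → add node 11 parent=8 cost=28
20. q=(10,46) nearest=9 d=24 new=(12,28) → add node 12 parent=9 cost=36
21. q=(0,18) nearest=1 d=10 new=(1,14) → blocked by [3,10]×[11,14], reject
22. q=(24,48) nearest=12 d=20 new=(18,34) → add node 13 parent=12 cost=42
23. q=(7,25) nearest=12 d=5 new=(7,25) → add node 14 parent=12 cost=41
24. q=(4,15) nearest=1 d=7 new=(4,14) → blocked by [3,10]×[11,14], reject

Parent of node 11: 8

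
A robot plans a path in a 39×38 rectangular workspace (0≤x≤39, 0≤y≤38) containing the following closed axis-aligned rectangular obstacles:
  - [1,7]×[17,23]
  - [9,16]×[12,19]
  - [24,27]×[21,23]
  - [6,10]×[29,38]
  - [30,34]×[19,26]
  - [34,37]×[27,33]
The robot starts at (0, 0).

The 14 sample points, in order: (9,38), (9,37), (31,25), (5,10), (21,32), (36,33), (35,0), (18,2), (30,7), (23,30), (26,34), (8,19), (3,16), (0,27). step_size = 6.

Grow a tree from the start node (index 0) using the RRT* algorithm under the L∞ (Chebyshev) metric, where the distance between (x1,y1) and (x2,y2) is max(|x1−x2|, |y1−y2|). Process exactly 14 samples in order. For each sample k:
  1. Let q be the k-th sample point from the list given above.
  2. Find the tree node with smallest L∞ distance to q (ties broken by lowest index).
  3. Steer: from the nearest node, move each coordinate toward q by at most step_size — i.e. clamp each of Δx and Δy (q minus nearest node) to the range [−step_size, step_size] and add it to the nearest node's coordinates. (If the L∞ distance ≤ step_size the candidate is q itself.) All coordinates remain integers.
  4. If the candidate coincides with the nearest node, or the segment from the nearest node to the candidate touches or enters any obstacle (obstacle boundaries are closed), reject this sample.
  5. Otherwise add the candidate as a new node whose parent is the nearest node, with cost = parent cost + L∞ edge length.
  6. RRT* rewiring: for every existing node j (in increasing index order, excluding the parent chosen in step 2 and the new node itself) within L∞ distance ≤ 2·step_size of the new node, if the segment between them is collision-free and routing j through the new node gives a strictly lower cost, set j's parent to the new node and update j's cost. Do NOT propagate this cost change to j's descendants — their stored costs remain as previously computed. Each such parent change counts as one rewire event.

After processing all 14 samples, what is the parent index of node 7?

Parent of node 7: 6

1. q=(9,38) nearest=0 d=38 new=(6,6) → add node 1 parent=0 cost=6
2. q=(9,37) nearest=1 d=31 new=(9,12) → blocked by [9,16]×[12,19], reject
3. q=(31,25) nearest=1 d=25 new=(12,12) → blocked by [9,16]×[12,19], reject
4. q=(5,10) nearest=1 d=4 new=(5,10) → add node 2 parent=1 cost=10
5. q=(21,32) nearest=2 d=22 new=(11,16) → blocked by [9,16]×[12,19], reject
6. q=(36,33) nearest=1 d=30 new=(12,12) → blocked by [9,16]×[12,19], reject
7. q=(35,0) nearest=1 d=29 new=(12,0) → add node 3 parent=1 cost=12
8. q=(18,2) nearest=3 d=6 new=(18,2) → add node 4 parent=3 cost=18
9. q=(30,7) nearest=4 d=12 new=(24,7) → add node 5 parent=4 cost=24
10. q=(23,30) nearest=2 d=20 new=(11,16) → blocked by [9,16]×[12,19], reject
11. q=(26,34) nearest=2 d=24 new=(11,16) → blocked by [9,16]×[12,19], reject
12. q=(8,19) nearest=2 d=9 new=(8,16) → add node 6 parent=2 cost=16
13. q=(3,16) nearest=6 d=5 new=(3,16) → add node 7 parent=6 cost=21
14. q=(0,27) nearest=6 d=11 new=(2,22) → blocked by [1,7]×[17,23], reject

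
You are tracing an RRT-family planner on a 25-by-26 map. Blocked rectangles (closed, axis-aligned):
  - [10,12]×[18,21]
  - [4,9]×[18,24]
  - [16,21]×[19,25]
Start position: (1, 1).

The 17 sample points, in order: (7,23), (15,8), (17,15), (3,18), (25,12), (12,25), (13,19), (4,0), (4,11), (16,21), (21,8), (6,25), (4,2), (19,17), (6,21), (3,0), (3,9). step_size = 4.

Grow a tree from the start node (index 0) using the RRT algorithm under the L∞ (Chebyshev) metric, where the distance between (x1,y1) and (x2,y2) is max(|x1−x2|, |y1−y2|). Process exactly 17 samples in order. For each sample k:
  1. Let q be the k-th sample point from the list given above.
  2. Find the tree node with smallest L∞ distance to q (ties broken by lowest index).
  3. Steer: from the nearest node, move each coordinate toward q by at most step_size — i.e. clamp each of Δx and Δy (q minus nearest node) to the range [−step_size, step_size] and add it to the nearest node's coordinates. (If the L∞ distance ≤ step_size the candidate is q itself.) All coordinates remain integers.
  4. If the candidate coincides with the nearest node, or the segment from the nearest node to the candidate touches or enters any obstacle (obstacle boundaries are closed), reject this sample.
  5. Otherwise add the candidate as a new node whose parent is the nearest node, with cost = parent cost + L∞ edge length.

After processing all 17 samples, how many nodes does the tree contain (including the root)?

1. q=(7,23) nearest=0 d=22 new=(5,5) → add node 1 parent=0 cost=4
2. q=(15,8) nearest=1 d=10 new=(9,8) → add node 2 parent=1 cost=8
3. q=(17,15) nearest=2 d=8 new=(13,12) → add node 3 parent=2 cost=12
4. q=(3,18) nearest=2 d=10 new=(5,12) → add node 4 parent=2 cost=12
5. q=(25,12) nearest=3 d=12 new=(17,12) → add node 5 parent=3 cost=16
6. q=(12,25) nearest=3 d=13 new=(12,16) → add node 6 parent=3 cost=16
7. q=(13,19) nearest=6 d=3 new=(13,19) → add node 7 parent=6 cost=19
8. q=(4,0) nearest=0 d=3 new=(4,0) → add node 8 parent=0 cost=3
9. q=(4,11) nearest=4 d=1 new=(4,11) → add node 9 parent=4 cost=13
10. q=(16,21) nearest=7 d=3 new=(16,21) → blocked by [16,21]×[19,25], reject
11. q=(21,8) nearest=5 d=4 new=(21,8) → add node 10 parent=5 cost=20
12. q=(6,25) nearest=7 d=7 new=(9,23) → blocked by [10,12]×[18,21], reject
13. q=(4,2) nearest=8 d=2 new=(4,2) → add node 11 parent=8 cost=5
14. q=(19,17) nearest=5 d=5 new=(19,16) → add node 12 parent=5 cost=20
15. q=(6,21) nearest=6 d=6 new=(8,20) → blocked by [10,12]×[18,21], reject
16. q=(3,0) nearest=8 d=1 new=(3,0) → add node 13 parent=8 cost=4
17. q=(3,9) nearest=9 d=2 new=(3,9) → add node 14 parent=9 cost=15

Node count: 15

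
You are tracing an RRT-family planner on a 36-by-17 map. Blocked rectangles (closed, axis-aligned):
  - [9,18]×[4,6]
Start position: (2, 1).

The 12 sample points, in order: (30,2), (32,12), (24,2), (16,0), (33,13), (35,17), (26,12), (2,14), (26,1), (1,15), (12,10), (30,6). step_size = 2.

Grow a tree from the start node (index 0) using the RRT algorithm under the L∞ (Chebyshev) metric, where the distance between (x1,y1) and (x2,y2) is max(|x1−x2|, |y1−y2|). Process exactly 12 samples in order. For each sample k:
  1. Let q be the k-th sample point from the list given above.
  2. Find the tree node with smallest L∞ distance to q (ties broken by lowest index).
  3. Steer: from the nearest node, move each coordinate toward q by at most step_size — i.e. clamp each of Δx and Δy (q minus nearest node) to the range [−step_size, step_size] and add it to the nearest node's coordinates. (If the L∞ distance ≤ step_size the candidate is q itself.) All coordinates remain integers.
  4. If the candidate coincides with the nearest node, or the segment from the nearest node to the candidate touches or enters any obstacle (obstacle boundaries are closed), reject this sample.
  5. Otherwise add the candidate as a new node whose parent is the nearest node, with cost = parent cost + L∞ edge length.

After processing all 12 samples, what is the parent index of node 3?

Parent of node 3: 2

1. q=(30,2) nearest=0 d=28 new=(4,2) → add node 1 parent=0 cost=2
2. q=(32,12) nearest=1 d=28 new=(6,4) → add node 2 parent=1 cost=4
3. q=(24,2) nearest=2 d=18 new=(8,2) → add node 3 parent=2 cost=6
4. q=(16,0) nearest=3 d=8 new=(10,0) → add node 4 parent=3 cost=8
5. q=(33,13) nearest=4 d=23 new=(12,2) → add node 5 parent=4 cost=10
6. q=(35,17) nearest=5 d=23 new=(14,4) → blocked by [9,18]×[4,6], reject
7. q=(26,12) nearest=5 d=14 new=(14,4) → blocked by [9,18]×[4,6], reject
8. q=(2,14) nearest=2 d=10 new=(4,6) → add node 6 parent=2 cost=6
9. q=(26,1) nearest=5 d=14 new=(14,1) → add node 7 parent=5 cost=12
10. q=(1,15) nearest=6 d=9 new=(2,8) → add node 8 parent=6 cost=8
11. q=(12,10) nearest=2 d=6 new=(8,6) → add node 9 parent=2 cost=6
12. q=(30,6) nearest=7 d=16 new=(16,3) → add node 10 parent=7 cost=14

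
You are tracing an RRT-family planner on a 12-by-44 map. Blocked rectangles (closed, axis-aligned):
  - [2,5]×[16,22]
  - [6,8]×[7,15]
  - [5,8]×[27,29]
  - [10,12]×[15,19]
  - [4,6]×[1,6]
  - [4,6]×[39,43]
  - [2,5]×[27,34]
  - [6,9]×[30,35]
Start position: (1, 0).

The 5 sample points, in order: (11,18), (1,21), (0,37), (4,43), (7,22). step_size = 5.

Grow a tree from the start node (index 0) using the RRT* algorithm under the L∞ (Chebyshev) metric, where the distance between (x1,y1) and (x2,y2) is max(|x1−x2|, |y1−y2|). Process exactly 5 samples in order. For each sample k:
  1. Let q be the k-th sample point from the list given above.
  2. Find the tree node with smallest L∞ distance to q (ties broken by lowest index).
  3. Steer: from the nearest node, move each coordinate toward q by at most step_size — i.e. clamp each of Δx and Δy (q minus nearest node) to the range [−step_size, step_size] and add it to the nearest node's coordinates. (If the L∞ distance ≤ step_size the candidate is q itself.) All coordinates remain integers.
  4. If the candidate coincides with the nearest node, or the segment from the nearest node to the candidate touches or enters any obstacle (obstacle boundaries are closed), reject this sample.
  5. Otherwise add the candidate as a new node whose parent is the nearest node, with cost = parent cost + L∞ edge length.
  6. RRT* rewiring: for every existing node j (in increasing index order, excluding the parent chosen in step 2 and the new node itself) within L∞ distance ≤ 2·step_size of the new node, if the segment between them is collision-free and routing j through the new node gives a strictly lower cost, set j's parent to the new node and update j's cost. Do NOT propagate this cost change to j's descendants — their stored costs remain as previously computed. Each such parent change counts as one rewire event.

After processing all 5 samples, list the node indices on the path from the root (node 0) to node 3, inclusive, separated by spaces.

1. q=(11,18) nearest=0 d=18 new=(6,5) → blocked by [4,6]×[1,6], reject
2. q=(1,21) nearest=0 d=21 new=(1,5) → add node 1 parent=0 cost=5
3. q=(0,37) nearest=1 d=32 new=(0,10) → add node 2 parent=1 cost=10
4. q=(4,43) nearest=2 d=33 new=(4,15) → add node 3 parent=2 cost=15
5. q=(7,22) nearest=3 d=7 new=(7,20) → blocked by [2,5]×[16,22], reject

Path: 0 1 2 3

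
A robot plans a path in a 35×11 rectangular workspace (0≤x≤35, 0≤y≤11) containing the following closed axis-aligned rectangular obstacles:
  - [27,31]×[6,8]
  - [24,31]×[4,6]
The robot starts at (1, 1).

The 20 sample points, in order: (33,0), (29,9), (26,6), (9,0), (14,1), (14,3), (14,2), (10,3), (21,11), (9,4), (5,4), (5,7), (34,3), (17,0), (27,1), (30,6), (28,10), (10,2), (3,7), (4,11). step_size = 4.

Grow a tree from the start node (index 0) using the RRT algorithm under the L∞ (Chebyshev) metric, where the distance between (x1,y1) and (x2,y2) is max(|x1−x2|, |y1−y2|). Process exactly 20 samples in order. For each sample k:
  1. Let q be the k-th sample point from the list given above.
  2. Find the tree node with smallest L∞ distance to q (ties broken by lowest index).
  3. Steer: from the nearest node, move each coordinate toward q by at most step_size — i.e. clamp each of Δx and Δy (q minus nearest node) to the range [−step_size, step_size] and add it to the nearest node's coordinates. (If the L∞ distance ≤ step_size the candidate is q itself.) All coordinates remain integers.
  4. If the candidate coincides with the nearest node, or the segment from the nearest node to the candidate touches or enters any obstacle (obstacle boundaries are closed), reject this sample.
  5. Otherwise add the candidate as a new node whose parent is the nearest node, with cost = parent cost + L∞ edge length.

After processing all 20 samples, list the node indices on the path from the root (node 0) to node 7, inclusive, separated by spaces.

Path: 0 1 2 5 7

1. q=(33,0) nearest=0 d=32 new=(5,0) → add node 1 parent=0 cost=4
2. q=(29,9) nearest=1 d=24 new=(9,4) → add node 2 parent=1 cost=8
3. q=(26,6) nearest=2 d=17 new=(13,6) → add node 3 parent=2 cost=12
4. q=(9,0) nearest=1 d=4 new=(9,0) → add node 4 parent=1 cost=8
5. q=(14,1) nearest=2 d=5 new=(13,1) → add node 5 parent=2 cost=12
6. q=(14,3) nearest=5 d=2 new=(14,3) → add node 6 parent=5 cost=14
7. q=(14,2) nearest=5 d=1 new=(14,2) → add node 7 parent=5 cost=13
8. q=(10,3) nearest=2 d=1 new=(10,3) → add node 8 parent=2 cost=9
9. q=(21,11) nearest=3 d=8 new=(17,10) → add node 9 parent=3 cost=16
10. q=(9,4) nearest=2 d=0 → coincident, reject
11. q=(5,4) nearest=0 d=4 new=(5,4) → add node 10 parent=0 cost=4
12. q=(5,7) nearest=10 d=3 new=(5,7) → add node 11 parent=10 cost=7
13. q=(34,3) nearest=9 d=17 new=(21,6) → add node 12 parent=9 cost=20
14. q=(17,0) nearest=6 d=3 new=(17,0) → add node 13 parent=6 cost=17
15. q=(27,1) nearest=12 d=6 new=(25,2) → add node 14 parent=12 cost=24
16. q=(30,6) nearest=14 d=5 new=(29,6) → blocked by [27,31]×[6,8], reject
17. q=(28,10) nearest=12 d=7 new=(25,10) → add node 15 parent=12 cost=24
18. q=(10,2) nearest=8 d=1 new=(10,2) → add node 16 parent=8 cost=10
19. q=(3,7) nearest=11 d=2 new=(3,7) → add node 17 parent=11 cost=9
20. q=(4,11) nearest=11 d=4 new=(4,11) → add node 18 parent=11 cost=11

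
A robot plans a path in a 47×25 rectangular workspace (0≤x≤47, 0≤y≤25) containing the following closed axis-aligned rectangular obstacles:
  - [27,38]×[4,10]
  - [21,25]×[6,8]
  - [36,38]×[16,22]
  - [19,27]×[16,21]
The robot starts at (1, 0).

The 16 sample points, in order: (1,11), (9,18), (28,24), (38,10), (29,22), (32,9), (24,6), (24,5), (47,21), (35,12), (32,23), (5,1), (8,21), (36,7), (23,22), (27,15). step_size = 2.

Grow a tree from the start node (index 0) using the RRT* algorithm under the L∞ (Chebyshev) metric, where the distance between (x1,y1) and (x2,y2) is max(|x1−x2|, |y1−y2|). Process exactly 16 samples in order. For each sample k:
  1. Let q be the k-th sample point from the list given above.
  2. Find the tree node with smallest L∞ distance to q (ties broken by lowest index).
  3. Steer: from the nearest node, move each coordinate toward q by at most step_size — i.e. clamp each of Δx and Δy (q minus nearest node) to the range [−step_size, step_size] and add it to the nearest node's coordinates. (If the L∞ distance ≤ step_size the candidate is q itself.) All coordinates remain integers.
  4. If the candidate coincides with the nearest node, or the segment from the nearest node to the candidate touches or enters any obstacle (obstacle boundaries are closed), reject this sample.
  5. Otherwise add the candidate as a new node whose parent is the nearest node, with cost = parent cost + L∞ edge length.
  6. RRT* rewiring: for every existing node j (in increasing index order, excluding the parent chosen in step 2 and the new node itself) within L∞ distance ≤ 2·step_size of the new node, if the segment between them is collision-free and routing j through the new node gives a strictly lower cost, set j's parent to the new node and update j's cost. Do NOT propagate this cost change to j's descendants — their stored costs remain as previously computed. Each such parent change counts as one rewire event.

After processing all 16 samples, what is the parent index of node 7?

Parent of node 7: 6

1. q=(1,11) nearest=0 d=11 new=(1,2) → add node 1 parent=0 cost=2
2. q=(9,18) nearest=1 d=16 new=(3,4) → add node 2 parent=1 cost=4
3. q=(28,24) nearest=2 d=25 new=(5,6) → add node 3 parent=2 cost=6
4. q=(38,10) nearest=3 d=33 new=(7,8) → add node 4 parent=3 cost=8
5. q=(29,22) nearest=4 d=22 new=(9,10) → add node 5 parent=4 cost=10
6. q=(32,9) nearest=5 d=23 new=(11,9) → add node 6 parent=5 cost=12
7. q=(24,6) nearest=6 d=13 new=(13,7) → add node 7 parent=6 cost=14
8. q=(24,5) nearest=7 d=11 new=(15,5) → add node 8 parent=7 cost=16
9. q=(47,21) nearest=8 d=32 new=(17,7) → add node 9 parent=8 cost=18
10. q=(35,12) nearest=9 d=18 new=(19,9) → add node 10 parent=9 cost=20
11. q=(32,23) nearest=10 d=14 new=(21,11) → add node 11 parent=10 cost=22
12. q=(5,1) nearest=2 d=3 new=(5,2) → add node 12 parent=2 cost=6
13. q=(8,21) nearest=5 d=11 new=(8,12) → add node 13 parent=5 cost=12
14. q=(36,7) nearest=11 d=15 new=(23,9) → add node 14 parent=11 cost=24
15. q=(23,22) nearest=11 d=11 new=(23,13) → add node 15 parent=11 cost=24
16. q=(27,15) nearest=15 d=4 new=(25,15) → add node 16 parent=15 cost=26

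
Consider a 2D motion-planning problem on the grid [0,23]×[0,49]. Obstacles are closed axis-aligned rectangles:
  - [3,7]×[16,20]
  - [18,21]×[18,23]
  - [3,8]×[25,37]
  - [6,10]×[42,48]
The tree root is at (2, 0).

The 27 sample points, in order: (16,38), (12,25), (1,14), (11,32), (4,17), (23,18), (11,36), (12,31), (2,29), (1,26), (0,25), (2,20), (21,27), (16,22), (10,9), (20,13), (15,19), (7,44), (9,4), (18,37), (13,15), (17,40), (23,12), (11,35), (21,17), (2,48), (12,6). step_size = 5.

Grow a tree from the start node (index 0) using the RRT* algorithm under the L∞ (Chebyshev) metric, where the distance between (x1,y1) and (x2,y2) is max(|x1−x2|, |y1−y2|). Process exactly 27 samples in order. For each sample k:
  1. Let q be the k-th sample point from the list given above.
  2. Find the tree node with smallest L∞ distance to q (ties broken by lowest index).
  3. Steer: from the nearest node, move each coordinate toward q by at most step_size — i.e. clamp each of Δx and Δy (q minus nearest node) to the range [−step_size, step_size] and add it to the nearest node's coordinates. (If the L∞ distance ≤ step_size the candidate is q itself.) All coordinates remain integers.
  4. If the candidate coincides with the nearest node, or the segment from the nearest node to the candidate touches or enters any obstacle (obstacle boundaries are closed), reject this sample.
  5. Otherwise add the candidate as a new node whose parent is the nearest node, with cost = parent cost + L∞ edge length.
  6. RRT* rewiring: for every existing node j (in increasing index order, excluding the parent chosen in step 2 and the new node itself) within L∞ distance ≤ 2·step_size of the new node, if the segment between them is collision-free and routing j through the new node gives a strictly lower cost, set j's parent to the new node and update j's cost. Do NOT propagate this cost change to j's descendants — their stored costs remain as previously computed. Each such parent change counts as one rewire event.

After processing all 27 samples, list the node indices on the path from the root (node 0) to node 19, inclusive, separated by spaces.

1. q=(16,38) nearest=0 d=38 new=(7,5) → add node 1 parent=0 cost=5
2. q=(12,25) nearest=1 d=20 new=(12,10) → add node 2 parent=1 cost=10
3. q=(1,14) nearest=1 d=9 new=(2,10) → add node 3 parent=1 cost=10
4. q=(11,32) nearest=2 d=22 new=(11,15) → add node 4 parent=2 cost=15
5. q=(4,17) nearest=3 d=7 new=(4,15) → add node 5 parent=3 cost=15
6. q=(23,18) nearest=2 d=11 new=(17,15) → add node 6 parent=2 cost=15
7. q=(11,36) nearest=4 d=21 new=(11,20) → add node 7 parent=4 cost=20
8. q=(12,31) nearest=7 d=11 new=(12,25) → add node 8 parent=7 cost=25
9. q=(2,29) nearest=7 d=9 new=(6,25) → blocked by [3,8]×[25,37], reject
10. q=(1,26) nearest=7 d=10 new=(6,25) → blocked by [3,8]×[25,37], reject
11. q=(0,25) nearest=5 d=10 new=(0,20) → blocked by [3,7]×[16,20], reject
12. q=(2,20) nearest=5 d=5 new=(2,20) → blocked by [3,7]×[16,20], reject
13. q=(21,27) nearest=8 d=9 new=(17,27) → add node 9 parent=8 cost=30
14. q=(16,22) nearest=8 d=4 new=(16,22) → add node 10 parent=8 cost=29
15. q=(10,9) nearest=2 d=2 new=(10,9) → add node 11 parent=2 cost=12
16. q=(20,13) nearest=6 d=3 new=(20,13) → add node 12 parent=6 cost=18; rewire 10→12 (27<29)
17. q=(15,19) nearest=10 d=3 new=(15,19) → add node 13 parent=10 cost=30
18. q=(7,44) nearest=9 d=17 new=(12,32) → add node 14 parent=9 cost=35
19. q=(9,4) nearest=1 d=2 new=(9,4) → add node 15 parent=1 cost=7
20. q=(18,37) nearest=14 d=6 new=(17,37) → add node 16 parent=14 cost=40
21. q=(13,15) nearest=4 d=2 new=(13,15) → add node 17 parent=4 cost=17; rewire 10→17 (24<27); rewire 13→17 (21<30)
22. q=(17,40) nearest=16 d=3 new=(17,40) → add node 18 parent=16 cost=43
23. q=(23,12) nearest=12 d=3 new=(23,12) → add node 19 parent=12 cost=21
24. q=(11,35) nearest=14 d=3 new=(11,35) → add node 20 parent=14 cost=38
25. q=(21,17) nearest=6 d=4 new=(21,17) → add node 21 parent=6 cost=19
26. q=(2,48) nearest=20 d=13 new=(6,40) → add node 22 parent=20 cost=43
27. q=(12,6) nearest=11 d=3 new=(12,6) → add node 23 parent=11 cost=15

Path: 0 1 2 6 12 19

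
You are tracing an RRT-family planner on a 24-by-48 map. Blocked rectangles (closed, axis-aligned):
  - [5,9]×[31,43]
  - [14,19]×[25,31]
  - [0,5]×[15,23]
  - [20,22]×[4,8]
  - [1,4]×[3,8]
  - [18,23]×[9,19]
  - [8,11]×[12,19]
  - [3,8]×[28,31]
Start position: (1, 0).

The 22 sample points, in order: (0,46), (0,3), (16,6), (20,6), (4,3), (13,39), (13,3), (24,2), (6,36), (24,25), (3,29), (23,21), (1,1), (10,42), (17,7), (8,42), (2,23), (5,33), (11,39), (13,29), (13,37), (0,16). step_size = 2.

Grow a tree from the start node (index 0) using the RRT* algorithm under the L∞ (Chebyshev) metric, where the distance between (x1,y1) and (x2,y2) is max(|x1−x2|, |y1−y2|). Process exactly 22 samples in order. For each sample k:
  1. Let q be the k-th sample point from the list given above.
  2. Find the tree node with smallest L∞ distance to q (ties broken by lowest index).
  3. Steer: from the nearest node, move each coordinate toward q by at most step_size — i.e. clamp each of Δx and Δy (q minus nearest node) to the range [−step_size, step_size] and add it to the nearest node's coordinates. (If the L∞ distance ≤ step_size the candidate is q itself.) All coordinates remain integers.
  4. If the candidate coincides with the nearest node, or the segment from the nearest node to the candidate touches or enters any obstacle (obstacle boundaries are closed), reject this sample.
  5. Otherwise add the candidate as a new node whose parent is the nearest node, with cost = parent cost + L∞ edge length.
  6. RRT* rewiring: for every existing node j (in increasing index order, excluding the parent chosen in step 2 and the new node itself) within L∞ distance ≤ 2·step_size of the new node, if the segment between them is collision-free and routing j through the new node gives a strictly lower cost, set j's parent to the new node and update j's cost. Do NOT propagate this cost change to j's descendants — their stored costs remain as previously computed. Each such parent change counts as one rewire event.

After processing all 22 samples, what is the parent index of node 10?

Parent of node 10: 7

1. q=(0,46) nearest=0 d=46 new=(0,2) → add node 1 parent=0 cost=2
2. q=(0,3) nearest=1 d=1 new=(0,3) → add node 2 parent=1 cost=3
3. q=(16,6) nearest=0 d=15 new=(3,2) → add node 3 parent=0 cost=2
4. q=(20,6) nearest=3 d=17 new=(5,4) → blocked by [1,4]×[3,8], reject
5. q=(4,3) nearest=3 d=1 new=(4,3) → blocked by [1,4]×[3,8], reject
6. q=(13,39) nearest=2 d=36 new=(2,5) → blocked by [1,4]×[3,8], reject
7. q=(13,3) nearest=3 d=10 new=(5,3) → add node 4 parent=3 cost=4
8. q=(24,2) nearest=4 d=19 new=(7,2) → add node 5 parent=4 cost=6
9. q=(6,36) nearest=2 d=33 new=(2,5) → blocked by [1,4]×[3,8], reject
10. q=(24,25) nearest=4 d=22 new=(7,5) → add node 6 parent=4 cost=6
11. q=(3,29) nearest=6 d=24 new=(5,7) → add node 7 parent=6 cost=8
12. q=(23,21) nearest=6 d=16 new=(9,7) → add node 8 parent=6 cost=8
13. q=(1,1) nearest=0 d=1 new=(1,1) → add node 9 parent=0 cost=1
14. q=(10,42) nearest=7 d=35 new=(7,9) → add node 10 parent=7 cost=10
15. q=(17,7) nearest=8 d=8 new=(11,7) → add node 11 parent=8 cost=10
16. q=(8,42) nearest=10 d=33 new=(8,11) → add node 12 parent=10 cost=12
17. q=(2,23) nearest=12 d=12 new=(6,13) → add node 13 parent=12 cost=14
18. q=(5,33) nearest=13 d=20 new=(5,15) → blocked by [0,5]×[15,23], reject
19. q=(11,39) nearest=13 d=26 new=(8,15) → blocked by [8,11]×[12,19], reject
20. q=(13,29) nearest=13 d=16 new=(8,15) → blocked by [8,11]×[12,19], reject
21. q=(13,37) nearest=13 d=24 new=(8,15) → blocked by [8,11]×[12,19], reject
22. q=(0,16) nearest=13 d=6 new=(4,15) → blocked by [0,5]×[15,23], reject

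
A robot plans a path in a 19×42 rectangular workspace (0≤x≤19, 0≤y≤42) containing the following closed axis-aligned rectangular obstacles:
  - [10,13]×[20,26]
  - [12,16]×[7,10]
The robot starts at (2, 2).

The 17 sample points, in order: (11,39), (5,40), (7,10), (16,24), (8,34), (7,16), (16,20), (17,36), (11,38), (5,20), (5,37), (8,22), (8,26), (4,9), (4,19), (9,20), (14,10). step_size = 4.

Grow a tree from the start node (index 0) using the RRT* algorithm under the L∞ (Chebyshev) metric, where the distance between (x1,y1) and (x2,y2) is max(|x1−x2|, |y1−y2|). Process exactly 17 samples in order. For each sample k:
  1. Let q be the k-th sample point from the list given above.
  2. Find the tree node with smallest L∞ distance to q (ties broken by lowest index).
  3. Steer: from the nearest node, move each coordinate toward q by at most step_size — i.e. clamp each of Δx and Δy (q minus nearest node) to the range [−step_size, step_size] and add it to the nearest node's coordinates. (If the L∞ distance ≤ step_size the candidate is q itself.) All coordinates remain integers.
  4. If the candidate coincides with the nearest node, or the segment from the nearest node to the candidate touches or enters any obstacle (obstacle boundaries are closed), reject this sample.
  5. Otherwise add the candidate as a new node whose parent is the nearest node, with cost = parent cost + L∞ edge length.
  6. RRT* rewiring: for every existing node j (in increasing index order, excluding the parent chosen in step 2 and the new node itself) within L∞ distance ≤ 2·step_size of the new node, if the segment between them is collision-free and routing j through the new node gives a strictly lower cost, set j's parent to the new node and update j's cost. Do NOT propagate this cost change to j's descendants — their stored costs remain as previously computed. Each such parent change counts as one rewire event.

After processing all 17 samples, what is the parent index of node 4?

1. q=(11,39) nearest=0 d=37 new=(6,6) → add node 1 parent=0 cost=4
2. q=(5,40) nearest=1 d=34 new=(5,10) → add node 2 parent=1 cost=8
3. q=(7,10) nearest=2 d=2 new=(7,10) → add node 3 parent=2 cost=10
4. q=(16,24) nearest=2 d=14 new=(9,14) → add node 4 parent=2 cost=12
5. q=(8,34) nearest=4 d=20 new=(8,18) → add node 5 parent=4 cost=16
6. q=(7,16) nearest=4 d=2 new=(7,16) → add node 6 parent=4 cost=14
7. q=(16,20) nearest=4 d=7 new=(13,18) → add node 7 parent=4 cost=16
8. q=(17,36) nearest=5 d=18 new=(12,22) → blocked by [10,13]×[20,26], reject
9. q=(11,38) nearest=5 d=20 new=(11,22) → blocked by [10,13]×[20,26], reject
10. q=(5,20) nearest=5 d=3 new=(5,20) → add node 8 parent=5 cost=19
11. q=(5,37) nearest=8 d=17 new=(5,24) → add node 9 parent=8 cost=23
12. q=(8,22) nearest=8 d=3 new=(8,22) → add node 10 parent=8 cost=22
13. q=(8,26) nearest=9 d=3 new=(8,26) → add node 11 parent=9 cost=26
14. q=(4,9) nearest=2 d=1 new=(4,9) → add node 12 parent=2 cost=9
15. q=(4,19) nearest=8 d=1 new=(4,19) → add node 13 parent=8 cost=20
16. q=(9,20) nearest=5 d=2 new=(9,20) → add node 14 parent=5 cost=18; rewire 9→14 (22<23); rewire 10→14 (20<22); rewire 11→14 (24<26)
17. q=(14,10) nearest=4 d=5 new=(13,10) → blocked by [12,16]×[7,10], reject

Parent of node 4: 2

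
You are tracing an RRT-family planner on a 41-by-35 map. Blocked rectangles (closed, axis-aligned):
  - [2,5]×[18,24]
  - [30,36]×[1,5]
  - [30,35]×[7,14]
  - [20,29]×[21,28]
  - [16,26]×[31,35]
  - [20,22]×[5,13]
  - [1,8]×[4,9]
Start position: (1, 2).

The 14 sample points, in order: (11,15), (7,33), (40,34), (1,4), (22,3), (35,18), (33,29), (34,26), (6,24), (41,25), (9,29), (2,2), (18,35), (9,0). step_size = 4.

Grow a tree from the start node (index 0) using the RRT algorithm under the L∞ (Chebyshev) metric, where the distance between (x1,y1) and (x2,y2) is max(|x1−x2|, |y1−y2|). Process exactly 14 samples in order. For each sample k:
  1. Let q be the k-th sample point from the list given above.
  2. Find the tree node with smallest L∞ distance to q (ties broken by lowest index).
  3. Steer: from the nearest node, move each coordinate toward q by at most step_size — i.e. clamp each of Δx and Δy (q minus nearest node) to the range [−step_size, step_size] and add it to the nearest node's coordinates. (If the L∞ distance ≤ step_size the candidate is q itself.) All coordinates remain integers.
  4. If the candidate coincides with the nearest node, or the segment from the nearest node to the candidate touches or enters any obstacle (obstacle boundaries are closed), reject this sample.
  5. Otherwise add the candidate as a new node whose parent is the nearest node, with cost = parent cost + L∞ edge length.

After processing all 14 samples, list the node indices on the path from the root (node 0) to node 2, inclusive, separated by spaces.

1. q=(11,15) nearest=0 d=13 new=(5,6) → blocked by [1,8]×[4,9], reject
2. q=(7,33) nearest=0 d=31 new=(5,6) → blocked by [1,8]×[4,9], reject
3. q=(40,34) nearest=0 d=39 new=(5,6) → blocked by [1,8]×[4,9], reject
4. q=(1,4) nearest=0 d=2 new=(1,4) → blocked by [1,8]×[4,9], reject
5. q=(22,3) nearest=0 d=21 new=(5,3) → add node 1 parent=0 cost=4
6. q=(35,18) nearest=1 d=30 new=(9,7) → blocked by [1,8]×[4,9], reject
7. q=(33,29) nearest=1 d=28 new=(9,7) → blocked by [1,8]×[4,9], reject
8. q=(34,26) nearest=1 d=29 new=(9,7) → blocked by [1,8]×[4,9], reject
9. q=(6,24) nearest=1 d=21 new=(6,7) → blocked by [1,8]×[4,9], reject
10. q=(41,25) nearest=1 d=36 new=(9,7) → blocked by [1,8]×[4,9], reject
11. q=(9,29) nearest=1 d=26 new=(9,7) → blocked by [1,8]×[4,9], reject
12. q=(2,2) nearest=0 d=1 new=(2,2) → add node 2 parent=0 cost=1
13. q=(18,35) nearest=1 d=32 new=(9,7) → blocked by [1,8]×[4,9], reject
14. q=(9,0) nearest=1 d=4 new=(9,0) → add node 3 parent=1 cost=8

Path: 0 2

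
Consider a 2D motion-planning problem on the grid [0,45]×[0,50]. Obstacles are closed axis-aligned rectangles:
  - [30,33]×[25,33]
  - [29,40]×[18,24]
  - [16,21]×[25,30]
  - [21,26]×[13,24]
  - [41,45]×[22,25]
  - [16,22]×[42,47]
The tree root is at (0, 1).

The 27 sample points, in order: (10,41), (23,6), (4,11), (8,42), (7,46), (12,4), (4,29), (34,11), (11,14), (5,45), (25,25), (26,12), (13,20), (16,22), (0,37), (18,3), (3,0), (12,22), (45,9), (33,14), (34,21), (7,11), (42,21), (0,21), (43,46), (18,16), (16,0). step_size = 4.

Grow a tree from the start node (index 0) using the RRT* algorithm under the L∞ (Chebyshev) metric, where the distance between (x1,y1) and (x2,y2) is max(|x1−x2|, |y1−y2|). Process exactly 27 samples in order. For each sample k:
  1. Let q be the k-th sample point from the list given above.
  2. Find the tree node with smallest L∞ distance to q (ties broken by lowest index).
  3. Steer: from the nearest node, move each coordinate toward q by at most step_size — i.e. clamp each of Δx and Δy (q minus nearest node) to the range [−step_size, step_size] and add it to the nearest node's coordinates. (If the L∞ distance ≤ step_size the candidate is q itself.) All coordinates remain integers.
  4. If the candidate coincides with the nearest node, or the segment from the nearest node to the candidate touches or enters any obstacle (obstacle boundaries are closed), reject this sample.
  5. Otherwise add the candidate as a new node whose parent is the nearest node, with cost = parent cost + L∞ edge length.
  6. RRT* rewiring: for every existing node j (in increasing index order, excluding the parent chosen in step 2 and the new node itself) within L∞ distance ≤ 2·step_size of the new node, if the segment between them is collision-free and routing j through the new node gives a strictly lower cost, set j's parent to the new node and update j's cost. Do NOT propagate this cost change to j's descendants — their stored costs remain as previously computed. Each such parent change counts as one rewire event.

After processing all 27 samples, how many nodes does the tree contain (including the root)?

Node count: 26

1. q=(10,41) nearest=0 d=40 new=(4,5) → add node 1 parent=0 cost=4
2. q=(23,6) nearest=1 d=19 new=(8,6) → add node 2 parent=1 cost=8
3. q=(4,11) nearest=2 d=5 new=(4,10) → add node 3 parent=2 cost=12
4. q=(8,42) nearest=3 d=32 new=(8,14) → add node 4 parent=3 cost=16
5. q=(7,46) nearest=4 d=32 new=(7,18) → add node 5 parent=4 cost=20
6. q=(12,4) nearest=2 d=4 new=(12,4) → add node 6 parent=2 cost=12
7. q=(4,29) nearest=5 d=11 new=(4,22) → add node 7 parent=5 cost=24
8. q=(34,11) nearest=6 d=22 new=(16,8) → add node 8 parent=6 cost=16
9. q=(11,14) nearest=4 d=3 new=(11,14) → add node 9 parent=4 cost=19
10. q=(5,45) nearest=7 d=23 new=(5,26) → add node 10 parent=7 cost=28
11. q=(25,25) nearest=9 d=14 new=(15,18) → add node 11 parent=9 cost=23
12. q=(26,12) nearest=8 d=10 new=(20,12) → add node 12 parent=8 cost=20
13. q=(13,20) nearest=11 d=2 new=(13,20) → add node 13 parent=11 cost=25
14. q=(16,22) nearest=13 d=3 new=(16,22) → add node 14 parent=13 cost=28
15. q=(0,37) nearest=10 d=11 new=(1,30) → add node 15 parent=10 cost=32
16. q=(18,3) nearest=8 d=5 new=(18,4) → add node 16 parent=8 cost=20
17. q=(3,0) nearest=0 d=3 new=(3,0) → add node 17 parent=0 cost=3
18. q=(12,22) nearest=13 d=2 new=(12,22) → add node 18 parent=13 cost=27
19. q=(45,9) nearest=12 d=25 new=(24,9) → add node 19 parent=12 cost=24
20. q=(33,14) nearest=19 d=9 new=(28,13) → add node 20 parent=19 cost=28
21. q=(34,21) nearest=20 d=8 new=(32,17) → add node 21 parent=20 cost=32
22. q=(7,11) nearest=3 d=3 new=(7,11) → add node 22 parent=3 cost=15
23. q=(42,21) nearest=21 d=10 new=(36,21) → blocked by [29,40]×[18,24], reject
24. q=(0,21) nearest=7 d=4 new=(0,21) → add node 23 parent=7 cost=28
25. q=(43,46) nearest=14 d=27 new=(20,26) → blocked by [16,21]×[25,30], reject
26. q=(18,16) nearest=11 d=3 new=(18,16) → add node 24 parent=11 cost=26
27. q=(16,0) nearest=6 d=4 new=(16,0) → add node 25 parent=6 cost=16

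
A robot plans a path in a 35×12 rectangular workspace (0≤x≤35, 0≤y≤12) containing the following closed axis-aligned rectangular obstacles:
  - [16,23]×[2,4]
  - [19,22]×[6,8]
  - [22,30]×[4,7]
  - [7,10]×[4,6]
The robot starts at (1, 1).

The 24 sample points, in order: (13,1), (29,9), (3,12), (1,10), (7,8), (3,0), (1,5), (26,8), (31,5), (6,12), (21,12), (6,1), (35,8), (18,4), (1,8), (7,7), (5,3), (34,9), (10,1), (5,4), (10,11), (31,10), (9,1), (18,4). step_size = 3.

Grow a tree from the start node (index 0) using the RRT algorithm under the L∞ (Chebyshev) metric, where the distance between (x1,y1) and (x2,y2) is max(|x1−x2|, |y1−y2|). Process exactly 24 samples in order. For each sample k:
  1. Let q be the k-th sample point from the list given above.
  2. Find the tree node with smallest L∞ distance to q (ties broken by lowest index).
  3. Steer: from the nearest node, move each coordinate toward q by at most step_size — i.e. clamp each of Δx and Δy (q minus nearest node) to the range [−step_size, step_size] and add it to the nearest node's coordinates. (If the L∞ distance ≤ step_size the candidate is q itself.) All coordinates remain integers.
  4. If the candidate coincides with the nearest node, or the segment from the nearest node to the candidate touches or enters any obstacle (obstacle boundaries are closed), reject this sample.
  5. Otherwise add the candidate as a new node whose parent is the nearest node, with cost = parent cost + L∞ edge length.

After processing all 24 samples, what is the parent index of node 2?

Parent of node 2: 0

1. q=(13,1) nearest=0 d=12 new=(4,1) → add node 1 parent=0 cost=3
2. q=(29,9) nearest=1 d=25 new=(7,4) → blocked by [7,10]×[4,6], reject
3. q=(3,12) nearest=0 d=11 new=(3,4) → add node 2 parent=0 cost=3
4. q=(1,10) nearest=2 d=6 new=(1,7) → add node 3 parent=2 cost=6
5. q=(7,8) nearest=2 d=4 new=(6,7) → add node 4 parent=2 cost=6
6. q=(3,0) nearest=1 d=1 new=(3,0) → add node 5 parent=1 cost=4
7. q=(1,5) nearest=2 d=2 new=(1,5) → add node 6 parent=2 cost=5
8. q=(26,8) nearest=4 d=20 new=(9,8) → add node 7 parent=4 cost=9
9. q=(31,5) nearest=7 d=22 new=(12,5) → add node 8 parent=7 cost=12
10. q=(6,12) nearest=7 d=4 new=(6,11) → add node 9 parent=7 cost=12
11. q=(21,12) nearest=8 d=9 new=(15,8) → add node 10 parent=8 cost=15
12. q=(6,1) nearest=1 d=2 new=(6,1) → add node 11 parent=1 cost=5
13. q=(35,8) nearest=10 d=20 new=(18,8) → add node 12 parent=10 cost=18
14. q=(18,4) nearest=10 d=4 new=(18,5) → add node 13 parent=10 cost=18
15. q=(1,8) nearest=3 d=1 new=(1,8) → add node 14 parent=3 cost=7
16. q=(7,7) nearest=4 d=1 new=(7,7) → add node 15 parent=4 cost=7
17. q=(5,3) nearest=1 d=2 new=(5,3) → add node 16 parent=1 cost=5
18. q=(34,9) nearest=12 d=16 new=(21,9) → add node 17 parent=12 cost=21
19. q=(10,1) nearest=8 d=4 new=(10,2) → add node 18 parent=8 cost=15
20. q=(5,4) nearest=16 d=1 new=(5,4) → add node 19 parent=16 cost=6
21. q=(10,11) nearest=7 d=3 new=(10,11) → add node 20 parent=7 cost=12
22. q=(31,10) nearest=17 d=10 new=(24,10) → add node 21 parent=17 cost=24
23. q=(9,1) nearest=18 d=1 new=(9,1) → add node 22 parent=18 cost=16
24. q=(18,4) nearest=13 d=1 new=(18,4) → blocked by [16,23]×[2,4], reject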